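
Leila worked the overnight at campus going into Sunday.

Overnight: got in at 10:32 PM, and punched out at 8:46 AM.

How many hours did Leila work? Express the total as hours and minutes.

10 h 14 min

Overnight: 10:32 PM → midnight = 1 h 28 min; midnight → 8:46 AM = 8 h 46 min; span 10 h 14 min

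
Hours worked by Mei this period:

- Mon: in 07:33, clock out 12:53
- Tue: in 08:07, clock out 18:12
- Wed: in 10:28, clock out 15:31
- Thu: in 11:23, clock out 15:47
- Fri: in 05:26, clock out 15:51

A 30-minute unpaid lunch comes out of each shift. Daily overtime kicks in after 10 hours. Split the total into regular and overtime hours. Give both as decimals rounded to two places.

Regular 32.78 hours, overtime 0.00 hours

Mon: 07:33–12:53 = 5 h 20 min; less 30 min break → 4 h 50 min
Tue: 08:07–18:12 = 10 h 5 min; less 30 min break → 9 h 35 min
Wed: 10:28–15:31 = 5 h 3 min; less 30 min break → 4 h 33 min
Thu: 11:23–15:47 = 4 h 24 min; less 30 min break → 3 h 54 min
Fri: 05:26–15:51 = 10 h 25 min; less 30 min break → 9 h 55 min
Mon reg 4 h 50 min / OT 0 h 0 min; Tue reg 9 h 35 min / OT 0 h 0 min; Wed reg 4 h 33 min / OT 0 h 0 min; Thu reg 3 h 54 min / OT 0 h 0 min; Fri reg 9 h 55 min / OT 0 h 0 min.
Totals: regular 32 h 47 min, overtime 0 h 0 min.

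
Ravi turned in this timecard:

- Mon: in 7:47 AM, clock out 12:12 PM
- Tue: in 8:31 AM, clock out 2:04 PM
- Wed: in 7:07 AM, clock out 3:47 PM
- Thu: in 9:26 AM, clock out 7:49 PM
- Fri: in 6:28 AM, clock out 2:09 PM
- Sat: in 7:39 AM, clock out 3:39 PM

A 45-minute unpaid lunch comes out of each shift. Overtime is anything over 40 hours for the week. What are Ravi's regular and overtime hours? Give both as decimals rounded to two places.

Regular 40.00 hours, overtime 0.20 hours

Mon: 7:47 AM–12:12 PM = 4 h 25 min; less 45 min break → 3 h 40 min
Tue: 8:31 AM–2:04 PM = 5 h 33 min; less 45 min break → 4 h 48 min
Wed: 7:07 AM–3:47 PM = 8 h 40 min; less 45 min break → 7 h 55 min
Thu: 9:26 AM–7:49 PM = 10 h 23 min; less 45 min break → 9 h 38 min
Fri: 6:28 AM–2:09 PM = 7 h 41 min; less 45 min break → 6 h 56 min
Sat: 7:39 AM–3:39 PM = 8 h 0 min; less 45 min break → 7 h 15 min
Total worked: 40 h 12 min = 40.20 h.
Threshold 40 h → overtime 0 h 12 min, regular 40 h 0 min.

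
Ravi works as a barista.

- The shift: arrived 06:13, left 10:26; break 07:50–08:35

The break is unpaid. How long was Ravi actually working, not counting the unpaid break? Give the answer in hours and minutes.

The shift: 06:13–10:26 = 4 h 13 min; less 45 min break → 3 h 28 min

3 h 28 min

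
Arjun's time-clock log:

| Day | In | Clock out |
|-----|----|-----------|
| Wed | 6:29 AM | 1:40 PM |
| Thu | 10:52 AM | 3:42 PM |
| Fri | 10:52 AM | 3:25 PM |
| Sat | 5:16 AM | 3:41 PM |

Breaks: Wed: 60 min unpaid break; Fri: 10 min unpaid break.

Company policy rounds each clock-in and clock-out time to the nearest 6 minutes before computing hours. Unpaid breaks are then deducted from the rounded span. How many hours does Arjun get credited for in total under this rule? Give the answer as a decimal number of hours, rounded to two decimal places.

25.73 hours

Wed: in 6:29 AM→6:30 AM, out 1:40 PM→1:42 PM; 7 h 12 min − 60 min = 6 h 12 min
Thu: in 10:52 AM→10:54 AM, out 3:42 PM→3:42 PM; 4 h 48 min
Fri: in 10:52 AM→10:54 AM, out 3:25 PM→3:24 PM; 4 h 30 min − 10 min = 4 h 20 min
Sat: in 5:16 AM→5:18 AM, out 3:41 PM→3:42 PM; 10 h 24 min
Total credited: 25 h 44 min.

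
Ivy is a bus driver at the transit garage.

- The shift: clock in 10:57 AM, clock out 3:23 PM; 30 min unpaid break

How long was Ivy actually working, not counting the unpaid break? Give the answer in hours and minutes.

3 h 56 min

The shift: 10:57 AM–3:23 PM = 4 h 26 min; less 30 min break → 3 h 56 min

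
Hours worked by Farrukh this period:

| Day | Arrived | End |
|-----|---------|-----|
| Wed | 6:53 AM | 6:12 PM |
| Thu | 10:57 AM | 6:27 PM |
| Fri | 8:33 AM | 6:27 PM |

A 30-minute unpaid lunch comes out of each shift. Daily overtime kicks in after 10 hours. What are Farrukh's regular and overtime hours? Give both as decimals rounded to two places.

Wed: 6:53 AM–6:12 PM = 11 h 19 min; less 30 min break → 10 h 49 min
Thu: 10:57 AM–6:27 PM = 7 h 30 min; less 30 min break → 7 h 0 min
Fri: 8:33 AM–6:27 PM = 9 h 54 min; less 30 min break → 9 h 24 min
Wed reg 10 h 0 min / OT 0 h 49 min; Thu reg 7 h 0 min / OT 0 h 0 min; Fri reg 9 h 24 min / OT 0 h 0 min.
Totals: regular 26 h 24 min, overtime 0 h 49 min.

Regular 26.40 hours, overtime 0.82 hours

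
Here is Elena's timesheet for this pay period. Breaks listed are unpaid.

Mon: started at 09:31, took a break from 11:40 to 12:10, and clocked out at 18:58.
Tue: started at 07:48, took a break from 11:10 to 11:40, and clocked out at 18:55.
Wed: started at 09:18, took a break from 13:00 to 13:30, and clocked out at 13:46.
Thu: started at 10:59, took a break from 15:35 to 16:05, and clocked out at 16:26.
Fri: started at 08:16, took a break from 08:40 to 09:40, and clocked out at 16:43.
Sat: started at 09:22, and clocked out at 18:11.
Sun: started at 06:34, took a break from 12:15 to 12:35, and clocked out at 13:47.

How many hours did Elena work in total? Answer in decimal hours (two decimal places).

Mon: 09:31–18:58 = 9 h 27 min; less 30 min break → 8 h 57 min
Tue: 07:48–18:55 = 11 h 7 min; less 30 min break → 10 h 37 min
Wed: 09:18–13:46 = 4 h 28 min; less 30 min break → 3 h 58 min
Thu: 10:59–16:26 = 5 h 27 min; less 30 min break → 4 h 57 min
Fri: 08:16–16:43 = 8 h 27 min; less 60 min break → 7 h 27 min
Sat: 09:22–18:11 = 8 h 49 min
Sun: 06:34–13:47 = 7 h 13 min; less 20 min break → 6 h 53 min
Total: 8 h 57 min + 10 h 37 min + 3 h 58 min + 4 h 57 min + 7 h 27 min + 8 h 49 min + 6 h 53 min = 51 h 38 min.

51.63 hours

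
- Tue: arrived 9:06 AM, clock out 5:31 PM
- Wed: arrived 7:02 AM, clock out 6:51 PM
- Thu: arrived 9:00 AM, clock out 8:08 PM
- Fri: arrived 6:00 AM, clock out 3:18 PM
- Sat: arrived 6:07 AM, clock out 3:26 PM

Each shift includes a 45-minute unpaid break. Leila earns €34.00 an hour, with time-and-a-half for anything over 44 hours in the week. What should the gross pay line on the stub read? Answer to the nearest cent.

€1609.90

Tue: 9:06 AM–5:31 PM = 8 h 25 min; less 45 min break → 7 h 40 min
Wed: 7:02 AM–6:51 PM = 11 h 49 min; less 45 min break → 11 h 4 min
Thu: 9:00 AM–8:08 PM = 11 h 8 min; less 45 min break → 10 h 23 min
Fri: 6:00 AM–3:18 PM = 9 h 18 min; less 45 min break → 8 h 33 min
Sat: 6:07 AM–3:26 PM = 9 h 19 min; less 45 min break → 8 h 34 min
Total worked: 46 h 14 min = 2774 min.
Regular 44 h 0 min = 2640 min at €34.00/h; overtime 2 h 14 min = 134 min at €51.00/h.
Pay = (2640 × €34.00 + 134 × €51.00) ÷ 60 = €1609.90.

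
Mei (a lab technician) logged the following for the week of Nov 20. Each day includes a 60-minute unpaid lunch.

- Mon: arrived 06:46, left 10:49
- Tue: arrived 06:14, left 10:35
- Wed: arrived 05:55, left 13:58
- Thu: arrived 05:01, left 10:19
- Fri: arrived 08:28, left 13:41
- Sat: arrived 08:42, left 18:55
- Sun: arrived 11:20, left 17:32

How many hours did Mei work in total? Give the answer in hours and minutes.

Mon: 06:46–10:49 = 4 h 3 min; less 60 min break → 3 h 3 min
Tue: 06:14–10:35 = 4 h 21 min; less 60 min break → 3 h 21 min
Wed: 05:55–13:58 = 8 h 3 min; less 60 min break → 7 h 3 min
Thu: 05:01–10:19 = 5 h 18 min; less 60 min break → 4 h 18 min
Fri: 08:28–13:41 = 5 h 13 min; less 60 min break → 4 h 13 min
Sat: 08:42–18:55 = 10 h 13 min; less 60 min break → 9 h 13 min
Sun: 11:20–17:32 = 6 h 12 min; less 60 min break → 5 h 12 min
Total: 3 h 3 min + 3 h 21 min + 7 h 3 min + 4 h 18 min + 4 h 13 min + 9 h 13 min + 5 h 12 min = 36 h 23 min.

36 h 23 min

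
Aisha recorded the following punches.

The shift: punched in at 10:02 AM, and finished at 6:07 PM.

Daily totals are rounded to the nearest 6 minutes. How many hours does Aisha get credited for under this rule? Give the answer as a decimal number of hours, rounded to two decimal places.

The shift: 10:02 AM–6:07 PM = 8 h 5 min → rounds to 8 h 6 min

8.10 hours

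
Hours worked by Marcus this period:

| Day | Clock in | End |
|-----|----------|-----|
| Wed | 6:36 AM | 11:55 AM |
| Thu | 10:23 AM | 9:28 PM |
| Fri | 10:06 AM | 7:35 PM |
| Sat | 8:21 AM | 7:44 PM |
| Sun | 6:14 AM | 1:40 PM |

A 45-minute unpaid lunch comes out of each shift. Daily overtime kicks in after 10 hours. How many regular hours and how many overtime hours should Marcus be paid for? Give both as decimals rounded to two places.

Regular 39.98 hours, overtime 0.97 hours

Wed: 6:36 AM–11:55 AM = 5 h 19 min; less 45 min break → 4 h 34 min
Thu: 10:23 AM–9:28 PM = 11 h 5 min; less 45 min break → 10 h 20 min
Fri: 10:06 AM–7:35 PM = 9 h 29 min; less 45 min break → 8 h 44 min
Sat: 8:21 AM–7:44 PM = 11 h 23 min; less 45 min break → 10 h 38 min
Sun: 6:14 AM–1:40 PM = 7 h 26 min; less 45 min break → 6 h 41 min
Wed reg 4 h 34 min / OT 0 h 0 min; Thu reg 10 h 0 min / OT 0 h 20 min; Fri reg 8 h 44 min / OT 0 h 0 min; Sat reg 10 h 0 min / OT 0 h 38 min; Sun reg 6 h 41 min / OT 0 h 0 min.
Totals: regular 39 h 59 min, overtime 0 h 58 min.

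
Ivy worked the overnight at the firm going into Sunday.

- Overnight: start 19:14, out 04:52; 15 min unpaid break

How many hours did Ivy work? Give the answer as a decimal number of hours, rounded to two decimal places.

Overnight: 19:14 → midnight = 4 h 46 min; midnight → 04:52 = 4 h 52 min; span 9 h 38 min; less 15 min break → 9 h 23 min

9.38 hours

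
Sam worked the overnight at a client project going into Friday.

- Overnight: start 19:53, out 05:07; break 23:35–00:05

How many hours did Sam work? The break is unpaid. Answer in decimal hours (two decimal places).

8.73 hours

Overnight: 19:53 → midnight = 4 h 7 min; midnight → 05:07 = 5 h 7 min; span 9 h 14 min; less 30 min break → 8 h 44 min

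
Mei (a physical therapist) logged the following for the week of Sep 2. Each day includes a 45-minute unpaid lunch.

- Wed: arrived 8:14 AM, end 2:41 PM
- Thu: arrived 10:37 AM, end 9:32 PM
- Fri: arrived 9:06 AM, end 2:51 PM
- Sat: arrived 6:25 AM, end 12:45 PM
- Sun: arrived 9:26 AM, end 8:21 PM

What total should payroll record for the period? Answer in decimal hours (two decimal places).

36.62 hours

Wed: 8:14 AM–2:41 PM = 6 h 27 min; less 45 min break → 5 h 42 min
Thu: 10:37 AM–9:32 PM = 10 h 55 min; less 45 min break → 10 h 10 min
Fri: 9:06 AM–2:51 PM = 5 h 45 min; less 45 min break → 5 h 0 min
Sat: 6:25 AM–12:45 PM = 6 h 20 min; less 45 min break → 5 h 35 min
Sun: 9:26 AM–8:21 PM = 10 h 55 min; less 45 min break → 10 h 10 min
Total: 5 h 42 min + 10 h 10 min + 5 h 0 min + 5 h 35 min + 10 h 10 min = 36 h 37 min.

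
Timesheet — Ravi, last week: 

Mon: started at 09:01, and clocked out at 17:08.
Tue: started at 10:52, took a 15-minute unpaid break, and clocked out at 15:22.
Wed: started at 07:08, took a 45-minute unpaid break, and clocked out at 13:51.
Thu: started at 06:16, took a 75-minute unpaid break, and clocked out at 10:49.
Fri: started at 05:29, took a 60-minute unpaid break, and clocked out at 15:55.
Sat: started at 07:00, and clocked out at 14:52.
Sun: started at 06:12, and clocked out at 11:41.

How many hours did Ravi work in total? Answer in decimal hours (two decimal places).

Mon: 09:01–17:08 = 8 h 7 min
Tue: 10:52–15:22 = 4 h 30 min; less 15 min break → 4 h 15 min
Wed: 07:08–13:51 = 6 h 43 min; less 45 min break → 5 h 58 min
Thu: 06:16–10:49 = 4 h 33 min; less 75 min break → 3 h 18 min
Fri: 05:29–15:55 = 10 h 26 min; less 60 min break → 9 h 26 min
Sat: 07:00–14:52 = 7 h 52 min
Sun: 06:12–11:41 = 5 h 29 min
Total: 8 h 7 min + 4 h 15 min + 5 h 58 min + 3 h 18 min + 9 h 26 min + 7 h 52 min + 5 h 29 min = 44 h 25 min.

44.42 hours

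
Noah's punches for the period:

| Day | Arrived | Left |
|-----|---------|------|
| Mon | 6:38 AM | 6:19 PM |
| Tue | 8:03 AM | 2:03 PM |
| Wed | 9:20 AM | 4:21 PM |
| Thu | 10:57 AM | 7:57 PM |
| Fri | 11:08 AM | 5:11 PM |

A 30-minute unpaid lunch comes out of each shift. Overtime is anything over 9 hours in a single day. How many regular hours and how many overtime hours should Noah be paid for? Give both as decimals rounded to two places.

Mon: 6:38 AM–6:19 PM = 11 h 41 min; less 30 min break → 11 h 11 min
Tue: 8:03 AM–2:03 PM = 6 h 0 min; less 30 min break → 5 h 30 min
Wed: 9:20 AM–4:21 PM = 7 h 1 min; less 30 min break → 6 h 31 min
Thu: 10:57 AM–7:57 PM = 9 h 0 min; less 30 min break → 8 h 30 min
Fri: 11:08 AM–5:11 PM = 6 h 3 min; less 30 min break → 5 h 33 min
Mon reg 9 h 0 min / OT 2 h 11 min; Tue reg 5 h 30 min / OT 0 h 0 min; Wed reg 6 h 31 min / OT 0 h 0 min; Thu reg 8 h 30 min / OT 0 h 0 min; Fri reg 5 h 33 min / OT 0 h 0 min.
Totals: regular 35 h 4 min, overtime 2 h 11 min.

Regular 35.07 hours, overtime 2.18 hours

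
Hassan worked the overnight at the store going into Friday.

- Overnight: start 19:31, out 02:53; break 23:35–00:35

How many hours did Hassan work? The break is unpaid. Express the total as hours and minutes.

6 h 22 min

Overnight: 19:31 → midnight = 4 h 29 min; midnight → 02:53 = 2 h 53 min; span 7 h 22 min; less 60 min break → 6 h 22 min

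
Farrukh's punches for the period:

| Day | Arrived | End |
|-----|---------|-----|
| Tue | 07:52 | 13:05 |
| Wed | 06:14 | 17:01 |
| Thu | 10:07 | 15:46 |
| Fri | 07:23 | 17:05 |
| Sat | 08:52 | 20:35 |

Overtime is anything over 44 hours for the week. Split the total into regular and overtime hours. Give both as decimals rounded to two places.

Regular 43.07 hours, overtime 0.00 hours

Tue: 07:52–13:05 = 5 h 13 min
Wed: 06:14–17:01 = 10 h 47 min
Thu: 10:07–15:46 = 5 h 39 min
Fri: 07:23–17:05 = 9 h 42 min
Sat: 08:52–20:35 = 11 h 43 min
Total worked: 43 h 4 min = 43.07 h.
Threshold 44 h → overtime 0 h 0 min, regular 43 h 4 min.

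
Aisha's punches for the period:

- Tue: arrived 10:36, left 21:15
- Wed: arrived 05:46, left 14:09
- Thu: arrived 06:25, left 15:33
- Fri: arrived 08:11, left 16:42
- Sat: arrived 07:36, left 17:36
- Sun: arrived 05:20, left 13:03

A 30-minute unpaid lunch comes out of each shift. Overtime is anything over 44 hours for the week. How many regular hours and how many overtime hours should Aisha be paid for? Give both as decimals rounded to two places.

Tue: 10:36–21:15 = 10 h 39 min; less 30 min break → 10 h 9 min
Wed: 05:46–14:09 = 8 h 23 min; less 30 min break → 7 h 53 min
Thu: 06:25–15:33 = 9 h 8 min; less 30 min break → 8 h 38 min
Fri: 08:11–16:42 = 8 h 31 min; less 30 min break → 8 h 1 min
Sat: 07:36–17:36 = 10 h 0 min; less 30 min break → 9 h 30 min
Sun: 05:20–13:03 = 7 h 43 min; less 30 min break → 7 h 13 min
Total worked: 51 h 24 min = 51.40 h.
Threshold 44 h → overtime 7 h 24 min, regular 44 h 0 min.

Regular 44.00 hours, overtime 7.40 hours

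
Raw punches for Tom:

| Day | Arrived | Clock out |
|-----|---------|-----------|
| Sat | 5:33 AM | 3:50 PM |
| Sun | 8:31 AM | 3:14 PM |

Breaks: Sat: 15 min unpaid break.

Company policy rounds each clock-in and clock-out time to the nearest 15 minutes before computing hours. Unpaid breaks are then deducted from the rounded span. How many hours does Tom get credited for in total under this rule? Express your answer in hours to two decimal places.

16.75 hours

Sat: in 5:33 AM→5:30 AM, out 3:50 PM→3:45 PM; 10 h 15 min − 15 min = 10 h 0 min
Sun: in 8:31 AM→8:30 AM, out 3:14 PM→3:15 PM; 6 h 45 min
Total credited: 16 h 45 min.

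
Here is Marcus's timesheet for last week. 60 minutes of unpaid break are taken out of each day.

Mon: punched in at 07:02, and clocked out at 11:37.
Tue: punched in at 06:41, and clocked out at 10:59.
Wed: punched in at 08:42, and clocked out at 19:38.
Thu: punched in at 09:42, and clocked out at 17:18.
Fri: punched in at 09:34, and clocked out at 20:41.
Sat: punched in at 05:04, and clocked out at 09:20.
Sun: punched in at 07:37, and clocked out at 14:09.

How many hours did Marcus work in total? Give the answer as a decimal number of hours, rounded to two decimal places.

Mon: 07:02–11:37 = 4 h 35 min; less 60 min break → 3 h 35 min
Tue: 06:41–10:59 = 4 h 18 min; less 60 min break → 3 h 18 min
Wed: 08:42–19:38 = 10 h 56 min; less 60 min break → 9 h 56 min
Thu: 09:42–17:18 = 7 h 36 min; less 60 min break → 6 h 36 min
Fri: 09:34–20:41 = 11 h 7 min; less 60 min break → 10 h 7 min
Sat: 05:04–09:20 = 4 h 16 min; less 60 min break → 3 h 16 min
Sun: 07:37–14:09 = 6 h 32 min; less 60 min break → 5 h 32 min
Total: 3 h 35 min + 3 h 18 min + 9 h 56 min + 6 h 36 min + 10 h 7 min + 3 h 16 min + 5 h 32 min = 42 h 20 min.

42.33 hours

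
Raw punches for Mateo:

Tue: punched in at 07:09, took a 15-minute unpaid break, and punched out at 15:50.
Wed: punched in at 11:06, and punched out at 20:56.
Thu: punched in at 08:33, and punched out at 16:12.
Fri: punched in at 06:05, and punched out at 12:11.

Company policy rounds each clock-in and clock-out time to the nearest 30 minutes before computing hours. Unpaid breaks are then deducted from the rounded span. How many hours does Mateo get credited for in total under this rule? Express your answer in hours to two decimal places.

32.25 hours

Tue: in 07:09→07:00, out 15:50→16:00; 9 h 0 min − 15 min = 8 h 45 min
Wed: in 11:06→11:00, out 20:56→21:00; 10 h 0 min
Thu: in 08:33→08:30, out 16:12→16:00; 7 h 30 min
Fri: in 06:05→06:00, out 12:11→12:00; 6 h 0 min
Total credited: 32 h 15 min.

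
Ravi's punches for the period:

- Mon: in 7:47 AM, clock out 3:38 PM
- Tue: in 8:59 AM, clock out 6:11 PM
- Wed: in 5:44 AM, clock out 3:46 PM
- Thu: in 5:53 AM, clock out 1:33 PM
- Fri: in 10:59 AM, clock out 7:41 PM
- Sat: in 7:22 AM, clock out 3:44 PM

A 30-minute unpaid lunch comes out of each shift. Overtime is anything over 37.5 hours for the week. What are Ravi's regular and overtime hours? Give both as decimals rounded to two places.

Regular 37.50 hours, overtime 11.32 hours

Mon: 7:47 AM–3:38 PM = 7 h 51 min; less 30 min break → 7 h 21 min
Tue: 8:59 AM–6:11 PM = 9 h 12 min; less 30 min break → 8 h 42 min
Wed: 5:44 AM–3:46 PM = 10 h 2 min; less 30 min break → 9 h 32 min
Thu: 5:53 AM–1:33 PM = 7 h 40 min; less 30 min break → 7 h 10 min
Fri: 10:59 AM–7:41 PM = 8 h 42 min; less 30 min break → 8 h 12 min
Sat: 7:22 AM–3:44 PM = 8 h 22 min; less 30 min break → 7 h 52 min
Total worked: 48 h 49 min = 48.82 h.
Threshold 37.5 h → overtime 11 h 19 min, regular 37 h 30 min.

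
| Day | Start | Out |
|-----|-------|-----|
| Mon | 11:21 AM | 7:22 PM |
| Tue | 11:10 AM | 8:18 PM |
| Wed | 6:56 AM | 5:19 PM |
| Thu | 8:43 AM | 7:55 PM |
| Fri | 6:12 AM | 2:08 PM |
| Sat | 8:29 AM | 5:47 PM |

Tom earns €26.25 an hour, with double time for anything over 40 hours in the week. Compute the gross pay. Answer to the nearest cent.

Mon: 11:21 AM–7:22 PM = 8 h 1 min
Tue: 11:10 AM–8:18 PM = 9 h 8 min
Wed: 6:56 AM–5:19 PM = 10 h 23 min
Thu: 8:43 AM–7:55 PM = 11 h 12 min
Fri: 6:12 AM–2:08 PM = 7 h 56 min
Sat: 8:29 AM–5:47 PM = 9 h 18 min
Total worked: 55 h 58 min = 3358 min.
Regular 40 h 0 min = 2400 min at €26.25/h; overtime 15 h 58 min = 958 min at €52.50/h.
Pay = (2400 × €26.25 + 958 × €52.50) ÷ 60 = €1888.25.

€1888.25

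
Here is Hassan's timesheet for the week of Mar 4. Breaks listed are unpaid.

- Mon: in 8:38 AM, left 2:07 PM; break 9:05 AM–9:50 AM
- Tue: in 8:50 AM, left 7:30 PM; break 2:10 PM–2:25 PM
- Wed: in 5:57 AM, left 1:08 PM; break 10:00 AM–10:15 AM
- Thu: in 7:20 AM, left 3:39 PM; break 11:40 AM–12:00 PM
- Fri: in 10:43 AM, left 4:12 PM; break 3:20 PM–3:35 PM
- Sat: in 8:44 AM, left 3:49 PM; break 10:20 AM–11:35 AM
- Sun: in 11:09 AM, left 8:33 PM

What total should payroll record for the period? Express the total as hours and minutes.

50 h 32 min

Mon: 8:38 AM–2:07 PM = 5 h 29 min; less 45 min break → 4 h 44 min
Tue: 8:50 AM–7:30 PM = 10 h 40 min; less 15 min break → 10 h 25 min
Wed: 5:57 AM–1:08 PM = 7 h 11 min; less 15 min break → 6 h 56 min
Thu: 7:20 AM–3:39 PM = 8 h 19 min; less 20 min break → 7 h 59 min
Fri: 10:43 AM–4:12 PM = 5 h 29 min; less 15 min break → 5 h 14 min
Sat: 8:44 AM–3:49 PM = 7 h 5 min; less 75 min break → 5 h 50 min
Sun: 11:09 AM–8:33 PM = 9 h 24 min
Total: 4 h 44 min + 10 h 25 min + 6 h 56 min + 7 h 59 min + 5 h 14 min + 5 h 50 min + 9 h 24 min = 50 h 32 min.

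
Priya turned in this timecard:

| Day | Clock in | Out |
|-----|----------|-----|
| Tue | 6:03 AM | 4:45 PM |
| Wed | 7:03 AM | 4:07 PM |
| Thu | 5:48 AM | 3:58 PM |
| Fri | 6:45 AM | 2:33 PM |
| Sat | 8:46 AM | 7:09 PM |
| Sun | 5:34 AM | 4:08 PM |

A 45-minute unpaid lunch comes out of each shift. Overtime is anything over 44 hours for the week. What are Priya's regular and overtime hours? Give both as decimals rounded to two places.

Regular 44.00 hours, overtime 10.18 hours

Tue: 6:03 AM–4:45 PM = 10 h 42 min; less 45 min break → 9 h 57 min
Wed: 7:03 AM–4:07 PM = 9 h 4 min; less 45 min break → 8 h 19 min
Thu: 5:48 AM–3:58 PM = 10 h 10 min; less 45 min break → 9 h 25 min
Fri: 6:45 AM–2:33 PM = 7 h 48 min; less 45 min break → 7 h 3 min
Sat: 8:46 AM–7:09 PM = 10 h 23 min; less 45 min break → 9 h 38 min
Sun: 5:34 AM–4:08 PM = 10 h 34 min; less 45 min break → 9 h 49 min
Total worked: 54 h 11 min = 54.18 h.
Threshold 44 h → overtime 10 h 11 min, regular 44 h 0 min.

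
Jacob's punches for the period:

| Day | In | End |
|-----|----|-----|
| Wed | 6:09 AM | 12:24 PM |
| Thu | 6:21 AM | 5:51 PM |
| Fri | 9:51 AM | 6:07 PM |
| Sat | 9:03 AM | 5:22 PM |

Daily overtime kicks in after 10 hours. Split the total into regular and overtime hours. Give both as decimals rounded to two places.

Wed: 6:09 AM–12:24 PM = 6 h 15 min
Thu: 6:21 AM–5:51 PM = 11 h 30 min
Fri: 9:51 AM–6:07 PM = 8 h 16 min
Sat: 9:03 AM–5:22 PM = 8 h 19 min
Wed reg 6 h 15 min / OT 0 h 0 min; Thu reg 10 h 0 min / OT 1 h 30 min; Fri reg 8 h 16 min / OT 0 h 0 min; Sat reg 8 h 19 min / OT 0 h 0 min.
Totals: regular 32 h 50 min, overtime 1 h 30 min.

Regular 32.83 hours, overtime 1.50 hours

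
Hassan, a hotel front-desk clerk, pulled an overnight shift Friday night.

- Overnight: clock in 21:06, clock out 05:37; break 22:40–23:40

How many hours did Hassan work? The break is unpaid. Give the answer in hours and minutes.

7 h 31 min

Overnight: 21:06 → midnight = 2 h 54 min; midnight → 05:37 = 5 h 37 min; span 8 h 31 min; less 60 min break → 7 h 31 min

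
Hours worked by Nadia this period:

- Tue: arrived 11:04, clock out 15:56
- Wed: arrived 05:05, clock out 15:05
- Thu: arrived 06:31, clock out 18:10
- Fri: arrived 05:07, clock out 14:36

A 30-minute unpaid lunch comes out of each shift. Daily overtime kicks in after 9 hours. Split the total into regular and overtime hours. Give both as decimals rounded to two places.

Regular 31.35 hours, overtime 2.65 hours

Tue: 11:04–15:56 = 4 h 52 min; less 30 min break → 4 h 22 min
Wed: 05:05–15:05 = 10 h 0 min; less 30 min break → 9 h 30 min
Thu: 06:31–18:10 = 11 h 39 min; less 30 min break → 11 h 9 min
Fri: 05:07–14:36 = 9 h 29 min; less 30 min break → 8 h 59 min
Tue reg 4 h 22 min / OT 0 h 0 min; Wed reg 9 h 0 min / OT 0 h 30 min; Thu reg 9 h 0 min / OT 2 h 9 min; Fri reg 8 h 59 min / OT 0 h 0 min.
Totals: regular 31 h 21 min, overtime 2 h 39 min.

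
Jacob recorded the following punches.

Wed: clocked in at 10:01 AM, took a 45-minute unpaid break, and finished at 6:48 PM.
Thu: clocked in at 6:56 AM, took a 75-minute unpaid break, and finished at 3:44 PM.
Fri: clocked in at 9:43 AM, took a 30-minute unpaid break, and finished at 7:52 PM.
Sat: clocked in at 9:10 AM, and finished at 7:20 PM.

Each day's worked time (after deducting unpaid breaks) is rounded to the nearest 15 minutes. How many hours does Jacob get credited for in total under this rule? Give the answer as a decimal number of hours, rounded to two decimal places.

Wed: 10:01 AM–6:48 PM = 8 h 47 min − 45 min = 8 h 2 min → rounds to 8 h 0 min
Thu: 6:56 AM–3:44 PM = 8 h 48 min − 75 min = 7 h 33 min → rounds to 7 h 30 min
Fri: 9:43 AM–7:52 PM = 10 h 9 min − 30 min = 9 h 39 min → rounds to 9 h 45 min
Sat: 9:10 AM–7:20 PM = 10 h 10 min → rounds to 10 h 15 min
Total credited: 35 h 30 min.

35.50 hours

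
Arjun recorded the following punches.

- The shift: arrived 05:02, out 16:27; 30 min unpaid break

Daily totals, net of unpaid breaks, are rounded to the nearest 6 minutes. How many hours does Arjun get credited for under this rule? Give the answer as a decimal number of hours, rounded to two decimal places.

The shift: 05:02–16:27 = 11 h 25 min − 30 min = 10 h 55 min → rounds to 10 h 54 min

10.90 hours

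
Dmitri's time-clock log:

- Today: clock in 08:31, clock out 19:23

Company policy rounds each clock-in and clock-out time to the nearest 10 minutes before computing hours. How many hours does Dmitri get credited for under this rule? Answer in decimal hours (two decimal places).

Today: in 08:31→08:30, out 19:23→19:20; 10 h 50 min

10.83 hours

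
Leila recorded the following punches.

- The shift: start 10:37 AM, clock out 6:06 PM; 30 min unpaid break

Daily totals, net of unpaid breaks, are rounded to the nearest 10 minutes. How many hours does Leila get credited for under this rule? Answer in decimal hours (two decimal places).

7.00 hours

The shift: 10:37 AM–6:06 PM = 7 h 29 min − 30 min = 6 h 59 min → rounds to 7 h 0 min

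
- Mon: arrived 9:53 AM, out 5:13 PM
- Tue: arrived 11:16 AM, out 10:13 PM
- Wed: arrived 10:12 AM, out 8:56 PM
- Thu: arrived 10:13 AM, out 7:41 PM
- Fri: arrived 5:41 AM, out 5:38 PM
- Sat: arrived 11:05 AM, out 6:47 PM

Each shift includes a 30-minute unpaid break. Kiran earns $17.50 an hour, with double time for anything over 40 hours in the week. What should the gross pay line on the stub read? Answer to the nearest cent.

Mon: 9:53 AM–5:13 PM = 7 h 20 min; less 30 min break → 6 h 50 min
Tue: 11:16 AM–10:13 PM = 10 h 57 min; less 30 min break → 10 h 27 min
Wed: 10:12 AM–8:56 PM = 10 h 44 min; less 30 min break → 10 h 14 min
Thu: 10:13 AM–7:41 PM = 9 h 28 min; less 30 min break → 8 h 58 min
Fri: 5:41 AM–5:38 PM = 11 h 57 min; less 30 min break → 11 h 27 min
Sat: 11:05 AM–6:47 PM = 7 h 42 min; less 30 min break → 7 h 12 min
Total worked: 55 h 8 min = 3308 min.
Regular 40 h 0 min = 2400 min at $17.50/h; overtime 15 h 8 min = 908 min at $35.00/h.
Pay = (2400 × $17.50 + 908 × $35.00) ÷ 60 = $1229.67.

$1229.67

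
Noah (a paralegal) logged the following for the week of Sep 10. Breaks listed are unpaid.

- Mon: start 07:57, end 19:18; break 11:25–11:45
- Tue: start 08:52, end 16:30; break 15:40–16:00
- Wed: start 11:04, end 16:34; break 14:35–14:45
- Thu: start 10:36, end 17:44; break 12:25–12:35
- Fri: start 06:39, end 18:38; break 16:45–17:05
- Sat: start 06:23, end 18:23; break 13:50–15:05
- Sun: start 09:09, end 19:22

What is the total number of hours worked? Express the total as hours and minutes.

Mon: 07:57–19:18 = 11 h 21 min; less 20 min break → 11 h 1 min
Tue: 08:52–16:30 = 7 h 38 min; less 20 min break → 7 h 18 min
Wed: 11:04–16:34 = 5 h 30 min; less 10 min break → 5 h 20 min
Thu: 10:36–17:44 = 7 h 8 min; less 10 min break → 6 h 58 min
Fri: 06:39–18:38 = 11 h 59 min; less 20 min break → 11 h 39 min
Sat: 06:23–18:23 = 12 h 0 min; less 75 min break → 10 h 45 min
Sun: 09:09–19:22 = 10 h 13 min
Total: 11 h 1 min + 7 h 18 min + 5 h 20 min + 6 h 58 min + 11 h 39 min + 10 h 45 min + 10 h 13 min = 63 h 14 min.

63 h 14 min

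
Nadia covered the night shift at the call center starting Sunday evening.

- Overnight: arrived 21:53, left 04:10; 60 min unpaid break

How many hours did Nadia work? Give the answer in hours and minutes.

Overnight: 21:53 → midnight = 2 h 7 min; midnight → 04:10 = 4 h 10 min; span 6 h 17 min; less 60 min break → 5 h 17 min

5 h 17 min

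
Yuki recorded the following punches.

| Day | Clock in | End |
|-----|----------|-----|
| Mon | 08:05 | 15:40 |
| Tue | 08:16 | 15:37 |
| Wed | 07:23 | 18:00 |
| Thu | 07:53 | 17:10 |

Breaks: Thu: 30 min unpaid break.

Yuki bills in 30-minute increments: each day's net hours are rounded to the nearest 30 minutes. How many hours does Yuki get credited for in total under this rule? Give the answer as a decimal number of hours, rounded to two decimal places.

Mon: 08:05–15:40 = 7 h 35 min → rounds to 7 h 30 min
Tue: 08:16–15:37 = 7 h 21 min → rounds to 7 h 30 min
Wed: 07:23–18:00 = 10 h 37 min → rounds to 10 h 30 min
Thu: 07:53–17:10 = 9 h 17 min − 30 min = 8 h 47 min → rounds to 9 h 0 min
Total credited: 34 h 30 min.

34.50 hours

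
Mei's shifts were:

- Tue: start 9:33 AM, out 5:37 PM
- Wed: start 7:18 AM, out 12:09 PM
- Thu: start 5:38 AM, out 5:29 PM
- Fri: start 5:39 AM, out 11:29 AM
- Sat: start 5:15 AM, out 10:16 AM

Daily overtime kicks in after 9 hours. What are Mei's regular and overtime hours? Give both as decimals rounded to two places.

Regular 32.77 hours, overtime 2.85 hours

Tue: 9:33 AM–5:37 PM = 8 h 4 min
Wed: 7:18 AM–12:09 PM = 4 h 51 min
Thu: 5:38 AM–5:29 PM = 11 h 51 min
Fri: 5:39 AM–11:29 AM = 5 h 50 min
Sat: 5:15 AM–10:16 AM = 5 h 1 min
Tue reg 8 h 4 min / OT 0 h 0 min; Wed reg 4 h 51 min / OT 0 h 0 min; Thu reg 9 h 0 min / OT 2 h 51 min; Fri reg 5 h 50 min / OT 0 h 0 min; Sat reg 5 h 1 min / OT 0 h 0 min.
Totals: regular 32 h 46 min, overtime 2 h 51 min.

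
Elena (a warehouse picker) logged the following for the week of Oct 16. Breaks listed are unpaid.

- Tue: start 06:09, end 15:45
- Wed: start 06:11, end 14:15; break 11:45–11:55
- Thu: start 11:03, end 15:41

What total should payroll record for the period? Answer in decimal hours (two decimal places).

22.13 hours

Tue: 06:09–15:45 = 9 h 36 min
Wed: 06:11–14:15 = 8 h 4 min; less 10 min break → 7 h 54 min
Thu: 11:03–15:41 = 4 h 38 min
Total: 9 h 36 min + 7 h 54 min + 4 h 38 min = 22 h 8 min.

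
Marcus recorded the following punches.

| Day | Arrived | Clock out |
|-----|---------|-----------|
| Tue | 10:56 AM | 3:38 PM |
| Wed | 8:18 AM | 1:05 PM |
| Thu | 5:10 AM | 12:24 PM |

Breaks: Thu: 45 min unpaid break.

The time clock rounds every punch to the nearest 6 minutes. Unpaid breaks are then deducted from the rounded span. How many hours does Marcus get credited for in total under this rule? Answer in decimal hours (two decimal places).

Tue: in 10:56 AM→10:54 AM, out 3:38 PM→3:36 PM; 4 h 42 min
Wed: in 8:18 AM→8:18 AM, out 1:05 PM→1:06 PM; 4 h 48 min
Thu: in 5:10 AM→5:12 AM, out 12:24 PM→12:24 PM; 7 h 12 min − 45 min = 6 h 27 min
Total credited: 15 h 57 min.

15.95 hours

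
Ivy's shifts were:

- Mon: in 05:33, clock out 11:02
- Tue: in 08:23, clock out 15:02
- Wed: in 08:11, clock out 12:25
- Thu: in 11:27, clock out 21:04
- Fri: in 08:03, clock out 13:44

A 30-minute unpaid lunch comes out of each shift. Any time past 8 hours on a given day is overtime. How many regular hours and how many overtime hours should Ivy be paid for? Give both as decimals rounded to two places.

Mon: 05:33–11:02 = 5 h 29 min; less 30 min break → 4 h 59 min
Tue: 08:23–15:02 = 6 h 39 min; less 30 min break → 6 h 9 min
Wed: 08:11–12:25 = 4 h 14 min; less 30 min break → 3 h 44 min
Thu: 11:27–21:04 = 9 h 37 min; less 30 min break → 9 h 7 min
Fri: 08:03–13:44 = 5 h 41 min; less 30 min break → 5 h 11 min
Mon reg 4 h 59 min / OT 0 h 0 min; Tue reg 6 h 9 min / OT 0 h 0 min; Wed reg 3 h 44 min / OT 0 h 0 min; Thu reg 8 h 0 min / OT 1 h 7 min; Fri reg 5 h 11 min / OT 0 h 0 min.
Totals: regular 28 h 3 min, overtime 1 h 7 min.

Regular 28.05 hours, overtime 1.12 hours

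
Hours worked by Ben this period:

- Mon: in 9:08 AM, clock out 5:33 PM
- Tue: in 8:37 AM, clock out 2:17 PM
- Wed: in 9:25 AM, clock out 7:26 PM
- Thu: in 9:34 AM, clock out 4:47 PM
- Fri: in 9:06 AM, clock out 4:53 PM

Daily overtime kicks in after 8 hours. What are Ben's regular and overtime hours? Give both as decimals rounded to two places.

Mon: 9:08 AM–5:33 PM = 8 h 25 min
Tue: 8:37 AM–2:17 PM = 5 h 40 min
Wed: 9:25 AM–7:26 PM = 10 h 1 min
Thu: 9:34 AM–4:47 PM = 7 h 13 min
Fri: 9:06 AM–4:53 PM = 7 h 47 min
Mon reg 8 h 0 min / OT 0 h 25 min; Tue reg 5 h 40 min / OT 0 h 0 min; Wed reg 8 h 0 min / OT 2 h 1 min; Thu reg 7 h 13 min / OT 0 h 0 min; Fri reg 7 h 47 min / OT 0 h 0 min.
Totals: regular 36 h 40 min, overtime 2 h 26 min.

Regular 36.67 hours, overtime 2.43 hours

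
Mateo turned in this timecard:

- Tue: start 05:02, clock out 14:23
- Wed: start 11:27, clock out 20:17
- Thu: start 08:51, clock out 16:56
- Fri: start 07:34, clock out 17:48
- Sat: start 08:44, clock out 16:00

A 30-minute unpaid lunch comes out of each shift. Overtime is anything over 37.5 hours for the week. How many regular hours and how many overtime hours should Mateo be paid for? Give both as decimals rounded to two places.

Regular 37.50 hours, overtime 3.77 hours

Tue: 05:02–14:23 = 9 h 21 min; less 30 min break → 8 h 51 min
Wed: 11:27–20:17 = 8 h 50 min; less 30 min break → 8 h 20 min
Thu: 08:51–16:56 = 8 h 5 min; less 30 min break → 7 h 35 min
Fri: 07:34–17:48 = 10 h 14 min; less 30 min break → 9 h 44 min
Sat: 08:44–16:00 = 7 h 16 min; less 30 min break → 6 h 46 min
Total worked: 41 h 16 min = 41.27 h.
Threshold 37.5 h → overtime 3 h 46 min, regular 37 h 30 min.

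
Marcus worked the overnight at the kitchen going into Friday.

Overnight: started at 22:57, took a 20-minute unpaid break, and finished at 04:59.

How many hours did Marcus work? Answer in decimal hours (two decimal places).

Overnight: 22:57 → midnight = 1 h 3 min; midnight → 04:59 = 4 h 59 min; span 6 h 2 min; less 20 min break → 5 h 42 min

5.70 hours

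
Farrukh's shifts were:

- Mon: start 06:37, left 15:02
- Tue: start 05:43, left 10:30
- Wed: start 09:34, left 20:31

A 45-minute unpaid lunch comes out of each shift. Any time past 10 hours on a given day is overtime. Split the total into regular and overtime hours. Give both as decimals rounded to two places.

Mon: 06:37–15:02 = 8 h 25 min; less 45 min break → 7 h 40 min
Tue: 05:43–10:30 = 4 h 47 min; less 45 min break → 4 h 2 min
Wed: 09:34–20:31 = 10 h 57 min; less 45 min break → 10 h 12 min
Mon reg 7 h 40 min / OT 0 h 0 min; Tue reg 4 h 2 min / OT 0 h 0 min; Wed reg 10 h 0 min / OT 0 h 12 min.
Totals: regular 21 h 42 min, overtime 0 h 12 min.

Regular 21.70 hours, overtime 0.20 hours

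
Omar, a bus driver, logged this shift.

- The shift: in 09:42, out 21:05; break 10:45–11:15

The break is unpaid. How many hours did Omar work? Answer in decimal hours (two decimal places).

The shift: 09:42–21:05 = 11 h 23 min; less 30 min break → 10 h 53 min

10.88 hours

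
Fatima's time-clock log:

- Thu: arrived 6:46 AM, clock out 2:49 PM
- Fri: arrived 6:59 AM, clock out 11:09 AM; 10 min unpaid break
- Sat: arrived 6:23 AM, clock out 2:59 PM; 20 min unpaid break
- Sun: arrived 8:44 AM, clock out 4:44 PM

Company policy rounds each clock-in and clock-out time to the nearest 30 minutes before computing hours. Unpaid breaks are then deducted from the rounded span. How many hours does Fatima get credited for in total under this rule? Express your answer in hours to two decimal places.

28.00 hours

Thu: in 6:46 AM→7:00 AM, out 2:49 PM→3:00 PM; 8 h 0 min
Fri: in 6:59 AM→7:00 AM, out 11:09 AM→11:00 AM; 4 h 0 min − 10 min = 3 h 50 min
Sat: in 6:23 AM→6:30 AM, out 2:59 PM→3:00 PM; 8 h 30 min − 20 min = 8 h 10 min
Sun: in 8:44 AM→8:30 AM, out 4:44 PM→4:30 PM; 8 h 0 min
Total credited: 28 h 0 min.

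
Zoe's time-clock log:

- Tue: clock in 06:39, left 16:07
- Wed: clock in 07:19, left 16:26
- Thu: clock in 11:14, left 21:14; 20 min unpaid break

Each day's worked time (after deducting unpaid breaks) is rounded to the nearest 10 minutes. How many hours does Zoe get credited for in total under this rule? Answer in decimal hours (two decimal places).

28.33 hours

Tue: 06:39–16:07 = 9 h 28 min → rounds to 9 h 30 min
Wed: 07:19–16:26 = 9 h 7 min → rounds to 9 h 10 min
Thu: 11:14–21:14 = 10 h 0 min − 20 min = 9 h 40 min → rounds to 9 h 40 min
Total credited: 28 h 20 min.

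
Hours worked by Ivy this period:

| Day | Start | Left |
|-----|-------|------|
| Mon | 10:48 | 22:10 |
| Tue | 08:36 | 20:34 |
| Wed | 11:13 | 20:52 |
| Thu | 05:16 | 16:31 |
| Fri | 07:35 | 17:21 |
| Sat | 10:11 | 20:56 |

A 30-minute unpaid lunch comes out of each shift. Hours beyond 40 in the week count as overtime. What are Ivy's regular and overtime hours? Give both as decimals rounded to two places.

Regular 40.00 hours, overtime 21.75 hours

Mon: 10:48–22:10 = 11 h 22 min; less 30 min break → 10 h 52 min
Tue: 08:36–20:34 = 11 h 58 min; less 30 min break → 11 h 28 min
Wed: 11:13–20:52 = 9 h 39 min; less 30 min break → 9 h 9 min
Thu: 05:16–16:31 = 11 h 15 min; less 30 min break → 10 h 45 min
Fri: 07:35–17:21 = 9 h 46 min; less 30 min break → 9 h 16 min
Sat: 10:11–20:56 = 10 h 45 min; less 30 min break → 10 h 15 min
Total worked: 61 h 45 min = 61.75 h.
Threshold 40 h → overtime 21 h 45 min, regular 40 h 0 min.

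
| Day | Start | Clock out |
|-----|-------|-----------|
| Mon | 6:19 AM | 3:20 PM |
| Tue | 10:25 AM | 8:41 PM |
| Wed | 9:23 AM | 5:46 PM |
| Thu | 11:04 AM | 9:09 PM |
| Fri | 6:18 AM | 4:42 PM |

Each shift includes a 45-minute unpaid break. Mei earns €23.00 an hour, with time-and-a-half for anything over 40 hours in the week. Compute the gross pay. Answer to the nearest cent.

Mon: 6:19 AM–3:20 PM = 9 h 1 min; less 45 min break → 8 h 16 min
Tue: 10:25 AM–8:41 PM = 10 h 16 min; less 45 min break → 9 h 31 min
Wed: 9:23 AM–5:46 PM = 8 h 23 min; less 45 min break → 7 h 38 min
Thu: 11:04 AM–9:09 PM = 10 h 5 min; less 45 min break → 9 h 20 min
Fri: 6:18 AM–4:42 PM = 10 h 24 min; less 45 min break → 9 h 39 min
Total worked: 44 h 24 min = 2664 min.
Regular 40 h 0 min = 2400 min at €23.00/h; overtime 4 h 24 min = 264 min at €34.50/h.
Pay = (2400 × €23.00 + 264 × €34.50) ÷ 60 = €1071.80.

€1071.80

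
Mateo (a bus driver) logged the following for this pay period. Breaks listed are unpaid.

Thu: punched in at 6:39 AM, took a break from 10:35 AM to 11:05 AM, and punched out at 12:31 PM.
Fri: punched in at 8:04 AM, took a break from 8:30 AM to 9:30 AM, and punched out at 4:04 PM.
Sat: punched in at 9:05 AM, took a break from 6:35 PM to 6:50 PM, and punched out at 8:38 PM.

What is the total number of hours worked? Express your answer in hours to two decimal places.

Thu: 6:39 AM–12:31 PM = 5 h 52 min; less 30 min break → 5 h 22 min
Fri: 8:04 AM–4:04 PM = 8 h 0 min; less 60 min break → 7 h 0 min
Sat: 9:05 AM–8:38 PM = 11 h 33 min; less 15 min break → 11 h 18 min
Total: 5 h 22 min + 7 h 0 min + 11 h 18 min = 23 h 40 min.

23.67 hours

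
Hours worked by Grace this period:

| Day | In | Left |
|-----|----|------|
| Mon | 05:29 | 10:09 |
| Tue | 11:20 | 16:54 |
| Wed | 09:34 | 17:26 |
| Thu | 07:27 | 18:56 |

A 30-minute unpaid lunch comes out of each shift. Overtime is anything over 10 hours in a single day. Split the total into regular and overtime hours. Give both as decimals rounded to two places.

Regular 26.60 hours, overtime 0.98 hours

Mon: 05:29–10:09 = 4 h 40 min; less 30 min break → 4 h 10 min
Tue: 11:20–16:54 = 5 h 34 min; less 30 min break → 5 h 4 min
Wed: 09:34–17:26 = 7 h 52 min; less 30 min break → 7 h 22 min
Thu: 07:27–18:56 = 11 h 29 min; less 30 min break → 10 h 59 min
Mon reg 4 h 10 min / OT 0 h 0 min; Tue reg 5 h 4 min / OT 0 h 0 min; Wed reg 7 h 22 min / OT 0 h 0 min; Thu reg 10 h 0 min / OT 0 h 59 min.
Totals: regular 26 h 36 min, overtime 0 h 59 min.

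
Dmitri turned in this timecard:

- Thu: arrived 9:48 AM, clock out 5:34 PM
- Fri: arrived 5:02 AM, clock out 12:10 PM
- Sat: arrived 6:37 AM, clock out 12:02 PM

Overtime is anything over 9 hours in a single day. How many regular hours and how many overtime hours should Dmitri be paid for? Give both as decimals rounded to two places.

Regular 20.32 hours, overtime 0.00 hours

Thu: 9:48 AM–5:34 PM = 7 h 46 min
Fri: 5:02 AM–12:10 PM = 7 h 8 min
Sat: 6:37 AM–12:02 PM = 5 h 25 min
Thu reg 7 h 46 min / OT 0 h 0 min; Fri reg 7 h 8 min / OT 0 h 0 min; Sat reg 5 h 25 min / OT 0 h 0 min.
Totals: regular 20 h 19 min, overtime 0 h 0 min.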